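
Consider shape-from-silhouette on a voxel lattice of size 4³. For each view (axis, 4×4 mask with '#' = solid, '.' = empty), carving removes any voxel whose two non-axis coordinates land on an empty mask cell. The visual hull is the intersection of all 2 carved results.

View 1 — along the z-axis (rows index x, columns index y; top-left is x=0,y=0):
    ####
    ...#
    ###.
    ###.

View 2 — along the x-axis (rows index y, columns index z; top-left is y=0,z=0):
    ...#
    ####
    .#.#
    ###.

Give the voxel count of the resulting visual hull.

full grid |V| = 64
  1. axis=2 (XY plane), |mask|=11  ⇒  voxels=44
  2. axis=0 (YZ plane), |mask|=10  ⇒  voxels=27

voxel count = 27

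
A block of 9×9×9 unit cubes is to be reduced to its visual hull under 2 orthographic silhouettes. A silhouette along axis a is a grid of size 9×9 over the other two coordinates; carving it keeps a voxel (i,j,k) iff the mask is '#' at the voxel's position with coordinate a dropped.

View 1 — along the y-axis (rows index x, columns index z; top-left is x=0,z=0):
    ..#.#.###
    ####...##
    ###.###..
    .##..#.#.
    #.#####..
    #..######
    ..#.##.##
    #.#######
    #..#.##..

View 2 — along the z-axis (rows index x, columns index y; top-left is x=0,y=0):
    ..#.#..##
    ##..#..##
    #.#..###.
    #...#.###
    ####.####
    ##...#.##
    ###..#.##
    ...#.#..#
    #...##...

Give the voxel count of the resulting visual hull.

before carving: 729 voxels (9×9×9)
carve view 1 (along y, XZ-mask fill 51/81): 459 voxels remain
carve view 2 (along z, XY-mask fill 44/81): 249 voxels remain

remaining voxels: 249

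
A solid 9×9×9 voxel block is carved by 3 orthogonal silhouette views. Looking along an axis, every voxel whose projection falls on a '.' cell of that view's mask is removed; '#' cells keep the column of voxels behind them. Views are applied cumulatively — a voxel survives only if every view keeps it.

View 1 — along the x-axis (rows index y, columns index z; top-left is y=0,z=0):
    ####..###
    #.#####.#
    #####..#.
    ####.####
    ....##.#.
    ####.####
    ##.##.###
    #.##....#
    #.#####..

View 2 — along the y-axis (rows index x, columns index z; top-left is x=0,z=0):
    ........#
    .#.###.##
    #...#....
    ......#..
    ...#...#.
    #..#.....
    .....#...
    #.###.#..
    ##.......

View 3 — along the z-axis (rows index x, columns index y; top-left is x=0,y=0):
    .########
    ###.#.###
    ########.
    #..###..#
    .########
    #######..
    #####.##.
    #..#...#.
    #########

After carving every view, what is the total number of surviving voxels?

initial block: 9^3 = 729
V1 x: intersect with YZ mask (56 set) -- 504 left
V2 y: intersect with XZ mask (22 set) -- 142 left
V3 z: intersect with XY mask (62 set) -- 96 left

96 voxels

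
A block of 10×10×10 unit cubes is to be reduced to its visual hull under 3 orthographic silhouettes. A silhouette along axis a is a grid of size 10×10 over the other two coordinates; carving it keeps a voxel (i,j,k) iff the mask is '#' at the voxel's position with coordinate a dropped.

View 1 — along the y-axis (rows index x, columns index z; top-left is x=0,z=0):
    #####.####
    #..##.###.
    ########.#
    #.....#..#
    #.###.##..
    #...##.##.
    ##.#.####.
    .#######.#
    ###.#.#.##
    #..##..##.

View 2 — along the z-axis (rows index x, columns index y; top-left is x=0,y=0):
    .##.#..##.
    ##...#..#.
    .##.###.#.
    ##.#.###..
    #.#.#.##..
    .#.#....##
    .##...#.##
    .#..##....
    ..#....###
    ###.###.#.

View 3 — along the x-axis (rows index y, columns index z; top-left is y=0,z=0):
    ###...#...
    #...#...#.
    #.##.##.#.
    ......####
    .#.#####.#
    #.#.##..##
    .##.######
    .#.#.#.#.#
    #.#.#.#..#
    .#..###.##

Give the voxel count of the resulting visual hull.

remaining voxels: 166

before carving: 1000 voxels (10×10×10)
after view 1 [y-axis, 65 of 100 cells solid] → remaining = 650
after view 2 [z-axis, 49 of 100 cells solid] → remaining = 313
after view 3 [x-axis, 54 of 100 cells solid] → remaining = 166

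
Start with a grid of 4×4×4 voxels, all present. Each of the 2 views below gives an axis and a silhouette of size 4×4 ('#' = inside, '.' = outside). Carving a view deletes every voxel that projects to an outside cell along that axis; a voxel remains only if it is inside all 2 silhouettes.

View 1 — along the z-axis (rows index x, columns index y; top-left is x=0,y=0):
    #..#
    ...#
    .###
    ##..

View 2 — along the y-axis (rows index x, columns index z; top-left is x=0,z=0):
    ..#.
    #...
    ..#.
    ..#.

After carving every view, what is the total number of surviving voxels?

|visual hull| = 8

before carving: 64 voxels (4×4×4)
[1] z-view keeps 8 columns → grid now 32
[2] y-view keeps 4 columns → grid now 8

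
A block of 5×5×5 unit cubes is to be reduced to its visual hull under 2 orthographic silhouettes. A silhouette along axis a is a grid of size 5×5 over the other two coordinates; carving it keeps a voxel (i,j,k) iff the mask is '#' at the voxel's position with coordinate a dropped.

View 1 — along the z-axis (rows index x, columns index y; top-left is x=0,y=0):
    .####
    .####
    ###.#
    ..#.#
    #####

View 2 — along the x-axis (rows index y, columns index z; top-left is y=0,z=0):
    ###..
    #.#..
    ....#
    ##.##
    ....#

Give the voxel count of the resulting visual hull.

remaining voxels: 36

initial block: 5^3 = 125
V1 z: intersect with XY mask (19 set) -- 95 left
V2 x: intersect with YZ mask (11 set) -- 36 left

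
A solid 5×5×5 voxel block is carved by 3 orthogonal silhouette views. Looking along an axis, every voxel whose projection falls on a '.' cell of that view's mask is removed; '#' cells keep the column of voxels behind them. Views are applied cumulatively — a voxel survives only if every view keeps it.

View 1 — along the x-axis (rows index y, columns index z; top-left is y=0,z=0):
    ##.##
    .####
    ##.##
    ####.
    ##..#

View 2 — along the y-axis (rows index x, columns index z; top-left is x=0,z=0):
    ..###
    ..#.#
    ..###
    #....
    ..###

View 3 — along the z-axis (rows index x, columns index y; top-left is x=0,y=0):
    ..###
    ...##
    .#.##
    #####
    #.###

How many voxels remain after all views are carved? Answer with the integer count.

initial block: 5^3 = 125
step 1: project along x, AND mask (19/25) → |grid| = 95
step 2: project along y, AND mask (12/25) → |grid| = 40
step 3: project along z, AND mask (17/25) → |grid| = 24

remaining voxels: 24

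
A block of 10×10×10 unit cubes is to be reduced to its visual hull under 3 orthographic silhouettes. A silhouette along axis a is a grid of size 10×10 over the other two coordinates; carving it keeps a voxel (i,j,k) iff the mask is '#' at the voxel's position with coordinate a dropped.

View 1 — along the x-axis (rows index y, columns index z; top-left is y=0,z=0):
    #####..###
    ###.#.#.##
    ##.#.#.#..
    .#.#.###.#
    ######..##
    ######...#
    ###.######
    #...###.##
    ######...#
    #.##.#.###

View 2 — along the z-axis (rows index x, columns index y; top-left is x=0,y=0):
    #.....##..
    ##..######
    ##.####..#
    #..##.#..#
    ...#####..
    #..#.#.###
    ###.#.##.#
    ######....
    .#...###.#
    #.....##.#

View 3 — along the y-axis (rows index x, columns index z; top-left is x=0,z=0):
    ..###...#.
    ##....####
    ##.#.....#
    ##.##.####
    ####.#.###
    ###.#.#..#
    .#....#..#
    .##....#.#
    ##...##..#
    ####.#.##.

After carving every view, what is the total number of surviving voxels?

before carving: 1000 voxels (10×10×10)
step 1: project along x, AND mask (70/100) → |grid| = 700
step 2: project along z, AND mask (56/100) → |grid| = 406
step 3: project along y, AND mask (55/100) → |grid| = 224

remaining voxels: 224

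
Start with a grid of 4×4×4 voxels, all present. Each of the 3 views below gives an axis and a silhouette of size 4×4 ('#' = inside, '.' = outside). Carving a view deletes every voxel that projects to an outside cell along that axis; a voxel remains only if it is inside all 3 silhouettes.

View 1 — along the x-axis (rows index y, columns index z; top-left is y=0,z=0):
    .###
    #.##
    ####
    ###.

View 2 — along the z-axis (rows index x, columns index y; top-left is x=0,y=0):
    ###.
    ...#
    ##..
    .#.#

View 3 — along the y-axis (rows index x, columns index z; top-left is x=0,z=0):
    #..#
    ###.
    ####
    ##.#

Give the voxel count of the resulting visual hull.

before carving: 64 voxels (4×4×4)
V1 x: intersect with YZ mask (13 set) -- 52 left
V2 z: intersect with XY mask (8 set) -- 25 left
V3 y: intersect with XZ mask (12 set) -- 18 left

|visual hull| = 18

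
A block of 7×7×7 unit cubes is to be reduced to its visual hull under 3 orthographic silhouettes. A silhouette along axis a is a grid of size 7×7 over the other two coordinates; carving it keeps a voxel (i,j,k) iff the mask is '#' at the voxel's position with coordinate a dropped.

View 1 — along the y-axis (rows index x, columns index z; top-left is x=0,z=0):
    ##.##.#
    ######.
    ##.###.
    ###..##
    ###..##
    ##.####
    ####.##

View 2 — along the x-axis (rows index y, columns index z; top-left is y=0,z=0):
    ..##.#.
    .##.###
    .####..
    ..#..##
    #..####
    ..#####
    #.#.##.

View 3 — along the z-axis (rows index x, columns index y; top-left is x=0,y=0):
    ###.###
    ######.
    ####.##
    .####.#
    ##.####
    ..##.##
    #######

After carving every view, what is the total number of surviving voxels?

start: 7×7×7 = 343 voxels
carve view 1 (along y, XZ-mask fill 38/49): 266 voxels remain
carve view 2 (along x, YZ-mask fill 29/49): 148 voxels remain
carve view 3 (along z, XY-mask fill 40/49): 121 voxels remain

voxel count = 121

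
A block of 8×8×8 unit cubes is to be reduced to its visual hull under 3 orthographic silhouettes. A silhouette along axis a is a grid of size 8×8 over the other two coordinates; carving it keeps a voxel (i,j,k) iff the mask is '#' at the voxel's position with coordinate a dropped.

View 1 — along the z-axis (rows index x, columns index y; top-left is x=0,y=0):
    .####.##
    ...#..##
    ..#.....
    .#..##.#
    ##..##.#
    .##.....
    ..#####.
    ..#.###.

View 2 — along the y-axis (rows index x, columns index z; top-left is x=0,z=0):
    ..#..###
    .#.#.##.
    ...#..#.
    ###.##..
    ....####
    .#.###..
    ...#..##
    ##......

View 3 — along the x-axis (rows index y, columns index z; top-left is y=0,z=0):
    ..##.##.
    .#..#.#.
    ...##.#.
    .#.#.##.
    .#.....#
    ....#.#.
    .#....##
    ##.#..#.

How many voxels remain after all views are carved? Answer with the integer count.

voxel count = 47

start: 8×8×8 = 512 voxels
after view 1 [z-axis, 30 of 64 cells solid] → remaining = 240
after view 2 [y-axis, 28 of 64 cells solid] → remaining = 109
after view 3 [x-axis, 25 of 64 cells solid] → remaining = 47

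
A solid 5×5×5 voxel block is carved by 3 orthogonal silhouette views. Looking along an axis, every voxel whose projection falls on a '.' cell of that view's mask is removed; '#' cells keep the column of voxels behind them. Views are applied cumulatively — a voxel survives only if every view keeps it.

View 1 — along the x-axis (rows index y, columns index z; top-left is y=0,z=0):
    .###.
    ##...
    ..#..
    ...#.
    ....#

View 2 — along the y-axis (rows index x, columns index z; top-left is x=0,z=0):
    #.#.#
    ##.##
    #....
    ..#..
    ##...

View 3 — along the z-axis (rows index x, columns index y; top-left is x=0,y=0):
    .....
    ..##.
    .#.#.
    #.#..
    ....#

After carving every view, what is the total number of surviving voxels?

|visual hull| = 4

before carving: 125 voxels (5×5×5)
step 1: project along x, AND mask (8/25) → |grid| = 40
step 2: project along y, AND mask (11/25) → |grid| = 16
step 3: project along z, AND mask (7/25) → |grid| = 4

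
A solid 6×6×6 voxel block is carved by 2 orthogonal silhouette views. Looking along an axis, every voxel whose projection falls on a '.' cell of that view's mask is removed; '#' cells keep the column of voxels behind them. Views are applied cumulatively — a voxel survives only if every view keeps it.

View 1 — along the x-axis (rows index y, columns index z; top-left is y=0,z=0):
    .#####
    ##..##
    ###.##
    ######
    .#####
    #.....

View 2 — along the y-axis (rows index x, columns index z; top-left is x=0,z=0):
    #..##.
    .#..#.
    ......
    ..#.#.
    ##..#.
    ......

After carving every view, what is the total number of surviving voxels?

start: 6×6×6 = 216 voxels
after view 1 [x-axis, 26 of 36 cells solid] → remaining = 156
after view 2 [y-axis, 10 of 36 cells solid] → remaining = 45

voxel count = 45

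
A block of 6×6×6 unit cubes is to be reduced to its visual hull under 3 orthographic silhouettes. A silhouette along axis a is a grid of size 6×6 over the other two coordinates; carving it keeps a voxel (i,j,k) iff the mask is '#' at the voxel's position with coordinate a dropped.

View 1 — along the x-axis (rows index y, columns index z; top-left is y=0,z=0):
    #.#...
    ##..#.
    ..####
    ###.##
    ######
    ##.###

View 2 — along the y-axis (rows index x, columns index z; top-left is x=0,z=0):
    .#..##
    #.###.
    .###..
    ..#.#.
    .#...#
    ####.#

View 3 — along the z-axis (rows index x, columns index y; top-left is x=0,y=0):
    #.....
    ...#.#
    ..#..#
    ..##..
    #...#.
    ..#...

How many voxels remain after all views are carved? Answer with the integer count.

start: 6×6×6 = 216 voxels
step 1: project along x, AND mask (25/36) → |grid| = 150
step 2: project along y, AND mask (19/36) → |grid| = 78
step 3: project along z, AND mask (10/36) → |grid| = 19

|visual hull| = 19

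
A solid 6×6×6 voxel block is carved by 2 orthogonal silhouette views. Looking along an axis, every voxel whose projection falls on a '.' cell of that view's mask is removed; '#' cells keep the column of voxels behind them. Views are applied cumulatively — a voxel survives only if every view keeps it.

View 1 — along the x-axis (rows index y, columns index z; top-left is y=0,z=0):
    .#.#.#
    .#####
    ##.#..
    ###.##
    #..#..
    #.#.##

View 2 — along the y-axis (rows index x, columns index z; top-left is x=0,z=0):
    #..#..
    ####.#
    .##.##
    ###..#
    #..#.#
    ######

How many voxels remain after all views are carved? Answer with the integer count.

90 voxels

initial block: 6^3 = 216
step 1: project along x, AND mask (22/36) → |grid| = 132
step 2: project along y, AND mask (24/36) → |grid| = 90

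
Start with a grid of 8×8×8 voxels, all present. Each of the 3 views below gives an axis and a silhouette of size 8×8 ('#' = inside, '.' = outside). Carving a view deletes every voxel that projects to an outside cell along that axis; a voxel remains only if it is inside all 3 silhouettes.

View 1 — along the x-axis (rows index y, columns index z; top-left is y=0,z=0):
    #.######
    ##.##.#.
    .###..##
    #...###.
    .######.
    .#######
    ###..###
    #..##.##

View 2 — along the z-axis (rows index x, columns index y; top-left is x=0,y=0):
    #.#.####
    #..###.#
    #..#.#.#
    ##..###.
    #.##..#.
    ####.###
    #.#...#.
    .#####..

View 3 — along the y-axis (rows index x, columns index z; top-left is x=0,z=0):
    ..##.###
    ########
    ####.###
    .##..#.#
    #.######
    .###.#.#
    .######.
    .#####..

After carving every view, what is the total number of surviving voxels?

voxel count = 161

full grid |V| = 512
carve view 1 (along x, YZ-mask fill 45/64): 360 voxels remain
carve view 2 (along z, XY-mask fill 39/64): 225 voxels remain
carve view 3 (along y, XZ-mask fill 47/64): 161 voxels remain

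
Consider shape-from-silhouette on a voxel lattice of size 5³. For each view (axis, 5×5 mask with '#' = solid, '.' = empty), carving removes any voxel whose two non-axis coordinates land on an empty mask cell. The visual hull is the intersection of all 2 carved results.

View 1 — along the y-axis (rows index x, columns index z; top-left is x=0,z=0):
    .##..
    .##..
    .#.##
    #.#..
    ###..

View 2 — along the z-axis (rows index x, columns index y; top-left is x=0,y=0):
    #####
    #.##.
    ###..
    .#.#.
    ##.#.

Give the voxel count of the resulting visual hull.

voxel count = 38

before carving: 125 voxels (5×5×5)
  1. axis=1 (XZ plane), |mask|=12  ⇒  voxels=60
  2. axis=2 (XY plane), |mask|=16  ⇒  voxels=38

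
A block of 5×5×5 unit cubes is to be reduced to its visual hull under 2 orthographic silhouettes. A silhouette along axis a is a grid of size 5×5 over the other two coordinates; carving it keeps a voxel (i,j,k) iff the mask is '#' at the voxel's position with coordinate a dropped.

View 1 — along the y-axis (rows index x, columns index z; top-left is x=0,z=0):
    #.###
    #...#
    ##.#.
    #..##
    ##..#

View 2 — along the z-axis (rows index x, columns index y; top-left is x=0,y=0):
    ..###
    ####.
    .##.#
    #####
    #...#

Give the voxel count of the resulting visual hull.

start: 5×5×5 = 125 voxels
V1 y: intersect with XZ mask (15 set) -- 75 left
V2 z: intersect with XY mask (17 set) -- 50 left

voxel count = 50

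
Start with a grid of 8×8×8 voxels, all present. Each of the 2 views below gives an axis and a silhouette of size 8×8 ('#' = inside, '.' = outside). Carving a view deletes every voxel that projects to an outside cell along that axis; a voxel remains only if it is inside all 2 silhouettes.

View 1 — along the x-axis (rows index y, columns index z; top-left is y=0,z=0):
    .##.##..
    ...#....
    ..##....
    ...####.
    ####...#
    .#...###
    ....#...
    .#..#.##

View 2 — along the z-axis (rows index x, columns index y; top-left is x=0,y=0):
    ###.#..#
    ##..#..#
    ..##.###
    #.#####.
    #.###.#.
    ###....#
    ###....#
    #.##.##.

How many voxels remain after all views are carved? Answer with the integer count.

remaining voxels: 118

start: 8×8×8 = 512 voxels
  1. axis=0 (YZ plane), |mask|=25  ⇒  voxels=200
  2. axis=2 (XY plane), |mask|=38  ⇒  voxels=118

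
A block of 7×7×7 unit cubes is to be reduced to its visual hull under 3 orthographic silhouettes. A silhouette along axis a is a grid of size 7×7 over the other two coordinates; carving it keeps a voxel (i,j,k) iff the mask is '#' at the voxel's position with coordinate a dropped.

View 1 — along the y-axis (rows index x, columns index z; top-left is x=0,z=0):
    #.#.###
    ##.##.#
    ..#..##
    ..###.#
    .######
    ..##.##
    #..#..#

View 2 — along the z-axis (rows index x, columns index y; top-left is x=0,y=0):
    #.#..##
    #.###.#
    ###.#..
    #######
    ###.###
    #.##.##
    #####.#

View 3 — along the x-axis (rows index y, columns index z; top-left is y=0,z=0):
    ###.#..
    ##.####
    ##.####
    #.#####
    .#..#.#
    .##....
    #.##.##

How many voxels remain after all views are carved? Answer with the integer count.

initial block: 7^3 = 343
[1] y-view keeps 30 columns → grid now 210
[2] z-view keeps 37 columns → grid now 159
[3] x-view keeps 32 columns → grid now 103

|visual hull| = 103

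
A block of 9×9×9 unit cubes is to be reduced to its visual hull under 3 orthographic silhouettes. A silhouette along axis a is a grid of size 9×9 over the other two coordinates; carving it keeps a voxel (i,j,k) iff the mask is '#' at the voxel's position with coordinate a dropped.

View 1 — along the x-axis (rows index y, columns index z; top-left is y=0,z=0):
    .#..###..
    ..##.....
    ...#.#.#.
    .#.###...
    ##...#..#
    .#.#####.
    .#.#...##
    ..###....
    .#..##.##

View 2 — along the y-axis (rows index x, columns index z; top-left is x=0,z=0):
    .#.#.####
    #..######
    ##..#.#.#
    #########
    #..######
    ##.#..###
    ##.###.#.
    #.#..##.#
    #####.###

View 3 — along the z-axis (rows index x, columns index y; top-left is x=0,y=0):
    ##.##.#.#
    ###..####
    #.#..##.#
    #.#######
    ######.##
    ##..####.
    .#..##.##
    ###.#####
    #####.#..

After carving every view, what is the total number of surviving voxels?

167 voxels

full grid |V| = 729
  1. axis=0 (YZ plane), |mask|=35  ⇒  voxels=315
  2. axis=1 (XZ plane), |mask|=59  ⇒  voxels=226
  3. axis=2 (XY plane), |mask|=59  ⇒  voxels=167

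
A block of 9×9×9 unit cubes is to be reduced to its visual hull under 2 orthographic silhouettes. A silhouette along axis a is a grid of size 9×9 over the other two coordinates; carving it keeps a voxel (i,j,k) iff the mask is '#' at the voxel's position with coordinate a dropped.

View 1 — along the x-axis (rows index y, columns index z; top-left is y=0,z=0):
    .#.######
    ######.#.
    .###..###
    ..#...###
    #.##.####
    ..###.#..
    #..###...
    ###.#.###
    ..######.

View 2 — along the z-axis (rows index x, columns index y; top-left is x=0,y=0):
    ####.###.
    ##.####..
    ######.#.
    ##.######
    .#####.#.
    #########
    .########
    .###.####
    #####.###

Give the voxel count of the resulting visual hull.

voxel count = 378

before carving: 729 voxels (9×9×9)
step 1: project along x, AND mask (52/81) → |grid| = 468
step 2: project along z, AND mask (66/81) → |grid| = 378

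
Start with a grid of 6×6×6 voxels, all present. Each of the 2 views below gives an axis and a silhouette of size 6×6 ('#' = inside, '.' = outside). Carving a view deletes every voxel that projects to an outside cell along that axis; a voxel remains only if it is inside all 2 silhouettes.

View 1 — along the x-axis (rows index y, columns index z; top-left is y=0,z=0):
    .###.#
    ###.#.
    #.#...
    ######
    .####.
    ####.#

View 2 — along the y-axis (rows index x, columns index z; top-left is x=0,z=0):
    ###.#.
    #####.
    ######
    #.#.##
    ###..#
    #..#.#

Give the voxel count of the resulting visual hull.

initial block: 6^3 = 216
carve view 1 (along x, YZ-mask fill 25/36): 150 voxels remain
carve view 2 (along y, XZ-mask fill 26/36): 110 voxels remain

remaining voxels: 110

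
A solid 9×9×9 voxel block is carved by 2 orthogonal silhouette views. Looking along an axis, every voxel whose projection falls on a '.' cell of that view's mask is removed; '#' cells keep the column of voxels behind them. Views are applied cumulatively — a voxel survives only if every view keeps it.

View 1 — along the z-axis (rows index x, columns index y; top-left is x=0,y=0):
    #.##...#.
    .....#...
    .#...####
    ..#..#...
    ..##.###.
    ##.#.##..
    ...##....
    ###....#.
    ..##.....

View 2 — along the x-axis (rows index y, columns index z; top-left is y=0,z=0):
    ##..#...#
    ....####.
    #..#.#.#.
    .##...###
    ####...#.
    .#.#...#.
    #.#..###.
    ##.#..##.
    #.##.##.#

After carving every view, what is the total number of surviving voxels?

|visual hull| = 130

start: 9×9×9 = 729 voxels
carve view 1 (along z, XY-mask fill 30/81): 270 voxels remain
carve view 2 (along x, YZ-mask fill 41/81): 130 voxels remain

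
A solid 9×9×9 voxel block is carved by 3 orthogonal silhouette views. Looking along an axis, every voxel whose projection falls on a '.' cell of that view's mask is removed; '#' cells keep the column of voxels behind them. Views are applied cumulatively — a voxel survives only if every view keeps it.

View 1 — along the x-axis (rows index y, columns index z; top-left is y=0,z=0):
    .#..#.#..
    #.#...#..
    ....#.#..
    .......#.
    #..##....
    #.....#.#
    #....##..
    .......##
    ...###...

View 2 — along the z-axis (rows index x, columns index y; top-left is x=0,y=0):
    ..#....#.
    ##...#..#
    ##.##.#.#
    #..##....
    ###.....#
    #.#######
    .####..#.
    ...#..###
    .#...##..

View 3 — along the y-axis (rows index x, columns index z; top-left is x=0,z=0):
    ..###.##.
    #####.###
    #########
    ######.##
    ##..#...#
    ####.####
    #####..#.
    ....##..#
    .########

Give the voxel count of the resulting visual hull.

start: 9×9×9 = 729 voxels
  1. axis=0 (YZ plane), |mask|=23  ⇒  voxels=207
  2. axis=2 (XY plane), |mask|=39  ⇒  voxels=99
  3. axis=1 (XZ plane), |mask|=59  ⇒  voxels=75

|visual hull| = 75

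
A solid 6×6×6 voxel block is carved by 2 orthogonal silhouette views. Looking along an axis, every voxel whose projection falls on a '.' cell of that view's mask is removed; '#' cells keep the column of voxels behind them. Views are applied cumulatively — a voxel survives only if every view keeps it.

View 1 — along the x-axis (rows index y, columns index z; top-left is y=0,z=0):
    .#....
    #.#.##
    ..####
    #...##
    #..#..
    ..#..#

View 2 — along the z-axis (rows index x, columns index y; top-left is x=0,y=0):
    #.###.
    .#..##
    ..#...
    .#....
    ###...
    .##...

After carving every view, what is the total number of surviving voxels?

initial block: 6^3 = 216
[1] x-view keeps 16 columns → grid now 96
[2] z-view keeps 14 columns → grid now 43

remaining voxels: 43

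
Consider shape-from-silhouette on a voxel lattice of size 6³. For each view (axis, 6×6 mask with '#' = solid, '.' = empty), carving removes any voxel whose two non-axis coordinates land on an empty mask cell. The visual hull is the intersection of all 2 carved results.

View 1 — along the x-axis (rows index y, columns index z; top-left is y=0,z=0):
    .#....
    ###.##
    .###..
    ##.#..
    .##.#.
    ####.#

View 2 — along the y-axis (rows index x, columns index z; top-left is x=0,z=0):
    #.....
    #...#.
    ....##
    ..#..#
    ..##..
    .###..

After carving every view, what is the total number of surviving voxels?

full grid |V| = 216
  1. axis=0 (YZ plane), |mask|=20  ⇒  voxels=120
  2. axis=1 (XZ plane), |mask|=12  ⇒  voxels=38

|visual hull| = 38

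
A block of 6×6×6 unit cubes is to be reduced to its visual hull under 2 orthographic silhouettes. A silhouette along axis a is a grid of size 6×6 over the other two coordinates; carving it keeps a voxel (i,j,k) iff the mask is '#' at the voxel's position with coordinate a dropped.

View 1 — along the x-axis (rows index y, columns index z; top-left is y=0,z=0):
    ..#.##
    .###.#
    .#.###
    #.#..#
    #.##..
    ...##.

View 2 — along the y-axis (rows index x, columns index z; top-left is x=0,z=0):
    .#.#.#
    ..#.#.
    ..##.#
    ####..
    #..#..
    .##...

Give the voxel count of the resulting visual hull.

before carving: 216 voxels (6×6×6)
after view 1 [x-axis, 19 of 36 cells solid] → remaining = 114
after view 2 [y-axis, 16 of 36 cells solid] → remaining = 53

voxel count = 53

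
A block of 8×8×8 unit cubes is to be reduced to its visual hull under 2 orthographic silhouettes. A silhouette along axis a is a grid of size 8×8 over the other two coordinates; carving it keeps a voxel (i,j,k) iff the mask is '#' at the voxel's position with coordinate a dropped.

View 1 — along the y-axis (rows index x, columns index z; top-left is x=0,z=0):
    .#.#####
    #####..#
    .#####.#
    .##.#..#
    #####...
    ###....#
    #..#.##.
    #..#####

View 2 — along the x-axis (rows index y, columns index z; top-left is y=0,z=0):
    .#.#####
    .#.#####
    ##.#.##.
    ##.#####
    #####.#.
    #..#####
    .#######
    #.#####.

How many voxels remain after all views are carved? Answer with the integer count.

|visual hull| = 248

before carving: 512 voxels (8×8×8)
[1] y-view keeps 41 columns → grid now 328
[2] x-view keeps 49 columns → grid now 248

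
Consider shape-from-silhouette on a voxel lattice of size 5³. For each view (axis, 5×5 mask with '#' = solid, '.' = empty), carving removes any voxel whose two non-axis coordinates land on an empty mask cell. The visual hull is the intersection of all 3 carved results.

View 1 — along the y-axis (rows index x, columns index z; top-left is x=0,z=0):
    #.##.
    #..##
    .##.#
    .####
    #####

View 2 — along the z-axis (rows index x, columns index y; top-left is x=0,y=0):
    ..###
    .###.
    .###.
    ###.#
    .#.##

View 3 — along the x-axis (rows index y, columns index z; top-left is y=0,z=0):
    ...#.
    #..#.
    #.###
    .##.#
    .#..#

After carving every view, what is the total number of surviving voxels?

full grid |V| = 125
step 1: project along y, AND mask (18/25) → |grid| = 90
step 2: project along z, AND mask (16/25) → |grid| = 58
step 3: project along x, AND mask (12/25) → |grid| = 29

|visual hull| = 29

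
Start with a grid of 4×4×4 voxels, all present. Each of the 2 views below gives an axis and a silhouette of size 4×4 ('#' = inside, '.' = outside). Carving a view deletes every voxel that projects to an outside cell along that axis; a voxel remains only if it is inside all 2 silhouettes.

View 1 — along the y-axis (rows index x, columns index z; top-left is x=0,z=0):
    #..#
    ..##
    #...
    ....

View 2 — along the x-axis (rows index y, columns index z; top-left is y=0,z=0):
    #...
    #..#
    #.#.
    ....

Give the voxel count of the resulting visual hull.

full grid |V| = 64
after view 1 [y-axis, 5 of 16 cells solid] → remaining = 20
after view 2 [x-axis, 5 of 16 cells solid] → remaining = 9

remaining voxels: 9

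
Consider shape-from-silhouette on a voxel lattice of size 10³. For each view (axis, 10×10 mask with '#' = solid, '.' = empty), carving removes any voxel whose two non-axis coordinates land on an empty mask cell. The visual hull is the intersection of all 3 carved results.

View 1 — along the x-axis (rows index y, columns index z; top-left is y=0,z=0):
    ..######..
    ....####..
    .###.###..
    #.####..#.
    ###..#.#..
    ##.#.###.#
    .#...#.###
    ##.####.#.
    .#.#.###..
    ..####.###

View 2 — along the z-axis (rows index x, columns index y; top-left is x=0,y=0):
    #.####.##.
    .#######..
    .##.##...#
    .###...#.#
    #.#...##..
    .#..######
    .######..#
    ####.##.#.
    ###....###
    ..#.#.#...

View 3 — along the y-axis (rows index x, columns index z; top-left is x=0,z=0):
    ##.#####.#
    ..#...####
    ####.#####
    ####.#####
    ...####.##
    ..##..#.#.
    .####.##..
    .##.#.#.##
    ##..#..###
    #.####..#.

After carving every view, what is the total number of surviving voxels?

voxel count = 201

before carving: 1000 voxels (10×10×10)
step 1: project along x, AND mask (58/100) → |grid| = 580
step 2: project along z, AND mask (58/100) → |grid| = 335
step 3: project along y, AND mask (65/100) → |grid| = 201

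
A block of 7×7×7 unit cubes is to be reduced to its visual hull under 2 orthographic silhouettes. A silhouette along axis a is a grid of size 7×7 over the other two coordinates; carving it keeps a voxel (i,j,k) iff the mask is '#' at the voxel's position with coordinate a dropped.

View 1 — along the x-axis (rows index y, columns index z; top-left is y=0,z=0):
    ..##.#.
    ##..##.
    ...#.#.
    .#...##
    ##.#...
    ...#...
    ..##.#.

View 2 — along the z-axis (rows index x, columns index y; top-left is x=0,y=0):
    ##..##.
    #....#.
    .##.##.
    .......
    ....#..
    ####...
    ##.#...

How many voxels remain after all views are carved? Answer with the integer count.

voxel count = 50

before carving: 343 voxels (7×7×7)
  1. axis=0 (YZ plane), |mask|=19  ⇒  voxels=133
  2. axis=2 (XY plane), |mask|=18  ⇒  voxels=50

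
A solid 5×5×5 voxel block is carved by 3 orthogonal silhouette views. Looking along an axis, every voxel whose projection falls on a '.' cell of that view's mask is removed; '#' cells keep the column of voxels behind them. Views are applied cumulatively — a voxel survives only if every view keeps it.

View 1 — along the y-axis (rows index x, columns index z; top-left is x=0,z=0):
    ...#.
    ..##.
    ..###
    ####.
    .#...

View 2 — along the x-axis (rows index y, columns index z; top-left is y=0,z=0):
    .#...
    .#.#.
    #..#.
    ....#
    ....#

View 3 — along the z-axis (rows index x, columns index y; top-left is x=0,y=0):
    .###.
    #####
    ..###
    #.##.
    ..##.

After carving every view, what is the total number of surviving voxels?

start: 5×5×5 = 125 voxels
step 1: project along y, AND mask (11/25) → |grid| = 55
step 2: project along x, AND mask (7/25) → |grid| = 15
step 3: project along z, AND mask (16/25) → |grid| = 10

|visual hull| = 10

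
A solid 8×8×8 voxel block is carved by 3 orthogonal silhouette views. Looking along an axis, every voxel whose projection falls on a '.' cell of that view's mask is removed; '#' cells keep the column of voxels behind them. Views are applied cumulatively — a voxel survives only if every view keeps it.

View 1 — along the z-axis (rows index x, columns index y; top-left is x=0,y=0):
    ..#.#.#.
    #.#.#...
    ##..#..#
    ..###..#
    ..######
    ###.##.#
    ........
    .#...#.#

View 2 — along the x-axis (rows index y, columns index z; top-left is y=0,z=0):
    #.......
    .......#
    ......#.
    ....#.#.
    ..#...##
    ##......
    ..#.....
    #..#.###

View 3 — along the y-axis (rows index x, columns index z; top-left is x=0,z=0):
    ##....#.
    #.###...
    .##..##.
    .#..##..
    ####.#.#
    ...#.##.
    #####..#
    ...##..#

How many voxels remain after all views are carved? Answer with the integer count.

start: 8×8×8 = 512 voxels
[1] z-view keeps 29 columns → grid now 232
[2] x-view keeps 16 columns → grid now 66
[3] y-view keeps 32 columns → grid now 27

|visual hull| = 27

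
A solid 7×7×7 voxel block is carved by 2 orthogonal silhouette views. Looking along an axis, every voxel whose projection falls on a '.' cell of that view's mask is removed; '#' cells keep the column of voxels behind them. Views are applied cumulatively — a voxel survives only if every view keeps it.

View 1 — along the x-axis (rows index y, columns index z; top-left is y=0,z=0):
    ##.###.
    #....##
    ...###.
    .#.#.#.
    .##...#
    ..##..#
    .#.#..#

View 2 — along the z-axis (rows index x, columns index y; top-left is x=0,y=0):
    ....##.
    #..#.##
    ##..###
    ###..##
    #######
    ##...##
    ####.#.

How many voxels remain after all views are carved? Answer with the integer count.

|visual hull| = 108

full grid |V| = 343
carve view 1 (along x, YZ-mask fill 23/49): 161 voxels remain
carve view 2 (along z, XY-mask fill 32/49): 108 voxels remain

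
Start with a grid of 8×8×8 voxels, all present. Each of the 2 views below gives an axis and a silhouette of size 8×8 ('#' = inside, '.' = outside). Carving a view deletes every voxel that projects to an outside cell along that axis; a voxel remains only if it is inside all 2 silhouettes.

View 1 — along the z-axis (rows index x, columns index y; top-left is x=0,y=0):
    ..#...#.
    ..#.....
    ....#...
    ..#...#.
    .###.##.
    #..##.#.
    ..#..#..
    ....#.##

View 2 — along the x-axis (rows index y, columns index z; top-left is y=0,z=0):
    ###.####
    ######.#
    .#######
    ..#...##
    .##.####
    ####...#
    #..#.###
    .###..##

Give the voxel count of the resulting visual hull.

initial block: 8^3 = 512
after view 1 [z-axis, 20 of 64 cells solid] → remaining = 160
after view 2 [x-axis, 45 of 64 cells solid] → remaining = 113

voxel count = 113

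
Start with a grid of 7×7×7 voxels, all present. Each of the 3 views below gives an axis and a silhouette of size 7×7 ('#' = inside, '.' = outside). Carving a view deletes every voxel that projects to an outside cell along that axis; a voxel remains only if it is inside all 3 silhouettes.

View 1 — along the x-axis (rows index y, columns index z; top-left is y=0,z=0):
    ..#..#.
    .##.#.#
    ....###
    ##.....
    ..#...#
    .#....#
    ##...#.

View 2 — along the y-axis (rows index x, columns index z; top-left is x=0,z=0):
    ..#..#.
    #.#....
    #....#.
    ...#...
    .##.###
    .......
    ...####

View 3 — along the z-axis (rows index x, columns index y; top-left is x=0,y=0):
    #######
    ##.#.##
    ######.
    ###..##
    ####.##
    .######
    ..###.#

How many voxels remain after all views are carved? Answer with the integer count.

|visual hull| = 32

initial block: 7^3 = 343
V1 x: intersect with YZ mask (18 set) -- 126 left
V2 y: intersect with XZ mask (16 set) -- 41 left
V3 z: intersect with XY mask (39 set) -- 32 left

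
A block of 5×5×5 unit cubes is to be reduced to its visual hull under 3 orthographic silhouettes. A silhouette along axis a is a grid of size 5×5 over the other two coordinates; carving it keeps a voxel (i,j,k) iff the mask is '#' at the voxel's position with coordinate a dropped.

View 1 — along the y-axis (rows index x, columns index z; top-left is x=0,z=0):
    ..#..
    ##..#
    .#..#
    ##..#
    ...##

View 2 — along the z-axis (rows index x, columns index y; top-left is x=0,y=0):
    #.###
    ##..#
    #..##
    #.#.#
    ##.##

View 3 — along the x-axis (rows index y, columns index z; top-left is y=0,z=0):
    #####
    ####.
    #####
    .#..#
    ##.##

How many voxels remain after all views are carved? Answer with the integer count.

remaining voxels: 31

start: 5×5×5 = 125 voxels
carve view 1 (along y, XZ-mask fill 11/25): 55 voxels remain
carve view 2 (along z, XY-mask fill 17/25): 36 voxels remain
carve view 3 (along x, YZ-mask fill 20/25): 31 voxels remain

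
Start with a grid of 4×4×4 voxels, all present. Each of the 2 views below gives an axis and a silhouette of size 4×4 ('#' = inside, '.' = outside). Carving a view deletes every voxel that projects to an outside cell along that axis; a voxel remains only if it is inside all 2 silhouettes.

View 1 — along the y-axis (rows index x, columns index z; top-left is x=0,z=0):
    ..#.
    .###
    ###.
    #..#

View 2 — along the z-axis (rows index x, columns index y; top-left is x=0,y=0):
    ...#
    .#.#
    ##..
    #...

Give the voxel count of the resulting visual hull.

start: 4×4×4 = 64 voxels
carve view 1 (along y, XZ-mask fill 9/16): 36 voxels remain
carve view 2 (along z, XY-mask fill 6/16): 15 voxels remain

15 voxels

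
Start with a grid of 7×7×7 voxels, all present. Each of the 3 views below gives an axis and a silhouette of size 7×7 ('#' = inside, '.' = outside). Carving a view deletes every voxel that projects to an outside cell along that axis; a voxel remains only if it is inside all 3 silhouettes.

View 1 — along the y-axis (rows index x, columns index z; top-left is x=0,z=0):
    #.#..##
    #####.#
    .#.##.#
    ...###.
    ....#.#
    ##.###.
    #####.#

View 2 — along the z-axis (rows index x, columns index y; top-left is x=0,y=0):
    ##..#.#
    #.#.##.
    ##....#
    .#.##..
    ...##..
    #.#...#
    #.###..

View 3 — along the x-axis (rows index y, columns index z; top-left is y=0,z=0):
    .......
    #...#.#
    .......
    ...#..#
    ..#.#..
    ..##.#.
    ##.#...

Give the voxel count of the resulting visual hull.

start: 7×7×7 = 343 voxels
after view 1 [y-axis, 30 of 49 cells solid] → remaining = 210
after view 2 [z-axis, 23 of 49 cells solid] → remaining = 104
after view 3 [x-axis, 13 of 49 cells solid] → remaining = 24

remaining voxels: 24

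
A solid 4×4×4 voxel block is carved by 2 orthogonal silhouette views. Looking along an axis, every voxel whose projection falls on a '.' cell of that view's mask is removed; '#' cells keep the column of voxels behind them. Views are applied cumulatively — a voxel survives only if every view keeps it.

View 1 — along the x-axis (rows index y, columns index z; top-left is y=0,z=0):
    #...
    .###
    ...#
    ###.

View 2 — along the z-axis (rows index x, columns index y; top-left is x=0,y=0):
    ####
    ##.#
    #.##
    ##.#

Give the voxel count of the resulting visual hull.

remaining voxels: 27

before carving: 64 voxels (4×4×4)
[1] x-view keeps 8 columns → grid now 32
[2] z-view keeps 13 columns → grid now 27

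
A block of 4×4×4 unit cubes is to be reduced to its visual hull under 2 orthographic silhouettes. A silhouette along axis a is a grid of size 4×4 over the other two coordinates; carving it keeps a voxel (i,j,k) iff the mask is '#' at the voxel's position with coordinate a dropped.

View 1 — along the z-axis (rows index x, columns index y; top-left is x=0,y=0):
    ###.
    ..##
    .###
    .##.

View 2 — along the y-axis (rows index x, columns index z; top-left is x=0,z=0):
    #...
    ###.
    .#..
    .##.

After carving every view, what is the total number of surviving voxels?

full grid |V| = 64
[1] z-view keeps 10 columns → grid now 40
[2] y-view keeps 7 columns → grid now 16

voxel count = 16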